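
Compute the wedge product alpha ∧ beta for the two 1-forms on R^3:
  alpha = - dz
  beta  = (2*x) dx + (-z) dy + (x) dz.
alpha ∧ beta = (2*x) dx ∧ dz + (-z) dy ∧ dz

Distribute the wedge, using dx_i ∧ dx_j = -dx_j ∧ dx_i and dx_i ∧ dx_i = 0. For each pair (i, j) with i < j, the coefficient of dx_i ∧ dx_j in alpha ∧ beta is (alpha_i * beta_j - alpha_j * beta_i). Collecting: alpha ∧ beta = (2*x) dx ∧ dz + (-z) dy ∧ dz.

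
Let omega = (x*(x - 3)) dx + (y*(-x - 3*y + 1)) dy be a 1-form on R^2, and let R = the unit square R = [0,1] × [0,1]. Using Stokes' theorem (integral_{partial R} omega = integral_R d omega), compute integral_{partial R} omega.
integral_(partial R) omega = -1/2

Stokes: integral_partial_R omega = integral_R d omega with d omega = (∂Q/∂x - ∂P/∂y) dx ∧ dy.
  ∂Q/∂x = -y
  ∂P/∂y = 0
  integrand = ∂Q/∂x - ∂P/∂y = -y.
Integrating over R: integral_0^1 integral_0^1 (-y) dx dy = -1/2.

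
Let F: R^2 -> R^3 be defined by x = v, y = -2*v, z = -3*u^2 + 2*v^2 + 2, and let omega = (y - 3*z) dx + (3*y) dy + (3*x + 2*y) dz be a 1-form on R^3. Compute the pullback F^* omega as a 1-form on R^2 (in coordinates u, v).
F^* omega = (6*u*v) du + (9*u^2 - 10*v^2 + 10*v - 6) dv

Using F^*(f dg) = (f ∘ F) d(g ∘ F), substitute each coordinate x_i by F_i(u, v) in f_i, and replace dx_i by d F_i = (∂F_i/∂u) du + (∂F_i/∂v) dv.
  For the x component: f_1(F) = 9*u^2 - 6*v^2 - 2*v - 6; d F_1 = (0) du + (1) dv
  For the y component: f_2(F) = -6*v; d F_2 = (0) du + (-2) dv
  For the z component: f_3(F) = -v; d F_3 = (-6*u) du + (4*v) dv
Combining and collecting du, dv coefficients:
  coeff of du: 6*u*v
  coeff of dv: 9*u^2 - 10*v^2 + 10*v - 6
F^* omega = (6*u*v) du + (9*u^2 - 10*v^2 + 10*v - 6) dv.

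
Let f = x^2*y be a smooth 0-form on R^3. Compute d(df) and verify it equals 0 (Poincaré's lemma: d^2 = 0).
d(df) = 0

Step 1: df = sum_i (∂f/∂x_i) dx_i = (2*x*y) dx + (x^2) dy + (0) dz.
Step 2: Apply d again. Using the 1-form formula, the coefficient of dx ∧ dy in d(df) is ∂^2 f/∂x ∂y - ∂^2 f/∂y ∂x = (2*x) - (2*x) = 0 (equality of mixed partials for smooth f).
Similarly for dx ∧ dz and dy ∧ dz — all coefficients vanish. So d(df) = 0.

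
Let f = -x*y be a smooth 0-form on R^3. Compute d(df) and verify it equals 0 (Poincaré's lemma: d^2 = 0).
d(df) = 0

Step 1: df = sum_i (∂f/∂x_i) dx_i = (-y) dx + (-x) dy + (0) dz.
Step 2: Apply d again. Using the 1-form formula, the coefficient of dx ∧ dy in d(df) is ∂^2 f/∂x ∂y - ∂^2 f/∂y ∂x = (-1) - (-1) = 0 (equality of mixed partials for smooth f).
Similarly for dx ∧ dz and dy ∧ dz — all coefficients vanish. So d(df) = 0.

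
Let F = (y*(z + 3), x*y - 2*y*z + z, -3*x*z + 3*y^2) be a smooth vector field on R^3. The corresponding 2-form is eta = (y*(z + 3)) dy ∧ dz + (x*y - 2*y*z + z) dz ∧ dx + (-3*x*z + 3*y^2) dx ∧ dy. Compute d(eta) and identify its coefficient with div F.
d(eta) = (-2*x - 2*z) dx ∧ dy ∧ dz; div F = -2*x - 2*z

For a 2-form in R^3 of the form above, applying d gives a 3-form with coefficient ∂P/∂x + ∂Q/∂y + ∂R/∂z:
  ∂P/∂x = 0
  ∂Q/∂y = x - 2*z
  ∂R/∂z = -3*x
Sum = -2*x - 2*z, which is exactly div F.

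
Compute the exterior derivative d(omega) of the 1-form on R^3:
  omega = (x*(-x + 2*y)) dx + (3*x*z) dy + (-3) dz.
d(omega) = (-2*x + 3*z) dx ∧ dy + (-3*x) dy ∧ dz

For a 1-form omega = sum_i f_i dx_i, the exterior derivative is
  d(omega) = sum_{i < j} (∂f_j/∂x_i - ∂f_i/∂x_j) dx_i ∧ dx_j.
  coefficient of dx ∧ dy: ∂f_2/∂x - ∂f_1/∂y = ∂(3*x*z)/∂x - ∂(x*(-x + 2*y))/∂y = -2*x + 3*z
  coefficient of dy ∧ dz: ∂f_3/∂y - ∂f_2/∂z = ∂(-3)/∂y - ∂(3*x*z)/∂z = -3*x
Assembling: d(omega) = (-2*x + 3*z) dx ∧ dy + (-3*x) dy ∧ dz.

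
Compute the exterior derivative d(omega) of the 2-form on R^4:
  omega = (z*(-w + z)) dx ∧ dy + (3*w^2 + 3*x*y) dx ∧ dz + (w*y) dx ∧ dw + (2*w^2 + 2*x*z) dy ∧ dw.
d(omega) = (-w - 3*x + 2*z) dx ∧ dy ∧ dz + (-w + z) dx ∧ dy ∧ dw + (6*w) dx ∧ dz ∧ dw + (-2*x) dy ∧ dz ∧ dw

For a 2-form omega = sum_{i<j} g_{ij} dx_i ∧ dx_j, the exterior derivative is
  d(omega) = sum_{i<j} d(g_{ij}) ∧ dx_i ∧ dx_j = sum_{i<j, k} (∂g_{ij}/∂x_k) dx_k ∧ dx_i ∧ dx_j.
Expand each term, using dx_k ∧ dx_i ∧ dx_j = sgn(permutation) dx_{(a)} ∧ dx_{(b)} ∧ dx_{(c)} with (a < b < c) sorted:
  d(z*(-w + z)) includes (∂/∂z)(z*(-w + z)) dz = (-w + 2*z) dz, which multiplied by dx ∧ dy gives (-w + 2*z) dx ∧ dy ∧ dz
  d(z*(-w + z)) includes (∂/∂w)(z*(-w + z)) dw = (-z) dw, which multiplied by dx ∧ dy gives (-z) dx ∧ dy ∧ dw
  d(3*w^2 + 3*x*y) includes (∂/∂y)(3*w^2 + 3*x*y) dy = (3*x) dy, which multiplied by dx ∧ dz gives (-3*x) dx ∧ dy ∧ dz
  d(3*w^2 + 3*x*y) includes (∂/∂w)(3*w^2 + 3*x*y) dw = (6*w) dw, which multiplied by dx ∧ dz gives (6*w) dx ∧ dz ∧ dw
  d(w*y) includes (∂/∂y)(w*y) dy = (w) dy, which multiplied by dx ∧ dw gives (-w) dx ∧ dy ∧ dw
  d(2*w^2 + 2*x*z) includes (∂/∂x)(2*w^2 + 2*x*z) dx = (2*z) dx, which multiplied by dy ∧ dw gives (2*z) dx ∧ dy ∧ dw
  d(2*w^2 + 2*x*z) includes (∂/∂z)(2*w^2 + 2*x*z) dz = (2*x) dz, which multiplied by dy ∧ dw gives (-2*x) dy ∧ dz ∧ dw
Collecting like 3-forms: d(omega) = (-w - 3*x + 2*z) dx ∧ dy ∧ dz + (-w + z) dx ∧ dy ∧ dw + (6*w) dx ∧ dz ∧ dw + (-2*x) dy ∧ dz ∧ dw.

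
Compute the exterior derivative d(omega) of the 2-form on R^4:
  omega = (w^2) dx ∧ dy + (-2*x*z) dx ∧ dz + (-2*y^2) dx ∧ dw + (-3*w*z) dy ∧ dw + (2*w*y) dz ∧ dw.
d(omega) = (2*w + 4*y) dx ∧ dy ∧ dw + (5*w) dy ∧ dz ∧ dw

For a 2-form omega = sum_{i<j} g_{ij} dx_i ∧ dx_j, the exterior derivative is
  d(omega) = sum_{i<j} d(g_{ij}) ∧ dx_i ∧ dx_j = sum_{i<j, k} (∂g_{ij}/∂x_k) dx_k ∧ dx_i ∧ dx_j.
Expand each term, using dx_k ∧ dx_i ∧ dx_j = sgn(permutation) dx_{(a)} ∧ dx_{(b)} ∧ dx_{(c)} with (a < b < c) sorted:
  d(w^2) includes (∂/∂w)(w^2) dw = (2*w) dw, which multiplied by dx ∧ dy gives (2*w) dx ∧ dy ∧ dw
  d(-2*y^2) includes (∂/∂y)(-2*y^2) dy = (-4*y) dy, which multiplied by dx ∧ dw gives (4*y) dx ∧ dy ∧ dw
  d(-3*w*z) includes (∂/∂z)(-3*w*z) dz = (-3*w) dz, which multiplied by dy ∧ dw gives (3*w) dy ∧ dz ∧ dw
  d(2*w*y) includes (∂/∂y)(2*w*y) dy = (2*w) dy, which multiplied by dz ∧ dw gives (2*w) dy ∧ dz ∧ dw
Collecting like 3-forms: d(omega) = (2*w + 4*y) dx ∧ dy ∧ dw + (5*w) dy ∧ dz ∧ dw.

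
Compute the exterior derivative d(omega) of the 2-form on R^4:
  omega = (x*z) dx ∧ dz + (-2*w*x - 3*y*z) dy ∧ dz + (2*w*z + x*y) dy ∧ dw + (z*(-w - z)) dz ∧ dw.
d(omega) = (-2*w) dx ∧ dy ∧ dz + (-2*w - 2*x) dy ∧ dz ∧ dw + (y) dx ∧ dy ∧ dw

For a 2-form omega = sum_{i<j} g_{ij} dx_i ∧ dx_j, the exterior derivative is
  d(omega) = sum_{i<j} d(g_{ij}) ∧ dx_i ∧ dx_j = sum_{i<j, k} (∂g_{ij}/∂x_k) dx_k ∧ dx_i ∧ dx_j.
Expand each term, using dx_k ∧ dx_i ∧ dx_j = sgn(permutation) dx_{(a)} ∧ dx_{(b)} ∧ dx_{(c)} with (a < b < c) sorted:
  d(-2*w*x - 3*y*z) includes (∂/∂x)(-2*w*x - 3*y*z) dx = (-2*w) dx, which multiplied by dy ∧ dz gives (-2*w) dx ∧ dy ∧ dz
  d(-2*w*x - 3*y*z) includes (∂/∂w)(-2*w*x - 3*y*z) dw = (-2*x) dw, which multiplied by dy ∧ dz gives (-2*x) dy ∧ dz ∧ dw
  d(2*w*z + x*y) includes (∂/∂x)(2*w*z + x*y) dx = (y) dx, which multiplied by dy ∧ dw gives (y) dx ∧ dy ∧ dw
  d(2*w*z + x*y) includes (∂/∂z)(2*w*z + x*y) dz = (2*w) dz, which multiplied by dy ∧ dw gives (-2*w) dy ∧ dz ∧ dw
Collecting like 3-forms: d(omega) = (-2*w) dx ∧ dy ∧ dz + (-2*w - 2*x) dy ∧ dz ∧ dw + (y) dx ∧ dy ∧ dw.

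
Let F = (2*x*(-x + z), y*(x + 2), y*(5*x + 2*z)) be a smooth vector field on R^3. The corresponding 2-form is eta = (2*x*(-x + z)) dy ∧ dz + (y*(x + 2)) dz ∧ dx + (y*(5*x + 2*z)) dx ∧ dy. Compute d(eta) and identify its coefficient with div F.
d(eta) = (-3*x + 2*y + 2*z + 2) dx ∧ dy ∧ dz; div F = -3*x + 2*y + 2*z + 2

For a 2-form in R^3 of the form above, applying d gives a 3-form with coefficient ∂P/∂x + ∂Q/∂y + ∂R/∂z:
  ∂P/∂x = -4*x + 2*z
  ∂Q/∂y = x + 2
  ∂R/∂z = 2*y
Sum = -3*x + 2*y + 2*z + 2, which is exactly div F.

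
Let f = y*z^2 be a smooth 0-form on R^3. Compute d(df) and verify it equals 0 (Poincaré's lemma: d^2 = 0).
d(df) = 0

Step 1: df = sum_i (∂f/∂x_i) dx_i = (0) dx + (z^2) dy + (2*y*z) dz.
Step 2: Apply d again. Using the 1-form formula, the coefficient of dx ∧ dy in d(df) is ∂^2 f/∂x ∂y - ∂^2 f/∂y ∂x = (0) - (0) = 0 (equality of mixed partials for smooth f).
Similarly for dx ∧ dz and dy ∧ dz — all coefficients vanish. So d(df) = 0.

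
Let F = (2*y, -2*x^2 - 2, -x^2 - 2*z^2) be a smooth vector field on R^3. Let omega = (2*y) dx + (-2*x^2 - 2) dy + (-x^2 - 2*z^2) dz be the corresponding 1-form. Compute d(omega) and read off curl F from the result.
d(omega) = (0) dy ∧ dz + (2*x) dz ∧ dx + (-4*x - 2) dx ∧ dy; curl F = (0, 2*x, -4*x - 2)

d omega = sum_{i<j} (∂f_j/∂x_i - ∂f_i/∂x_j) dx_i ∧ dx_j. Under the identification (dy ∧ dz, dz ∧ dx, dx ∧ dy) ↔ (e_x, e_y, e_z), the coefficients are exactly the components of curl F. Compute:
  ∂R/∂y - ∂Q/∂z = (0) - (0) = 0
  ∂P/∂z - ∂R/∂x = (0) - (-2*x) = 2*x
  ∂Q/∂x - ∂P/∂y = (-4*x) - (2) = -4*x - 2.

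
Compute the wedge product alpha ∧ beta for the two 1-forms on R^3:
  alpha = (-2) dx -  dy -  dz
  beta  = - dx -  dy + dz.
alpha ∧ beta = (1) dx ∧ dy + (-3) dx ∧ dz + (-2) dy ∧ dz

Distribute the wedge, using dx_i ∧ dx_j = -dx_j ∧ dx_i and dx_i ∧ dx_i = 0. For each pair (i, j) with i < j, the coefficient of dx_i ∧ dx_j in alpha ∧ beta is (alpha_i * beta_j - alpha_j * beta_i). Collecting: alpha ∧ beta = (1) dx ∧ dy + (-3) dx ∧ dz + (-2) dy ∧ dz.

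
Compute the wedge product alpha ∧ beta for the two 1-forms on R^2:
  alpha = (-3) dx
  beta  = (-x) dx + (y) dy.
alpha ∧ beta = (-3*y) dx ∧ dy

Distribute the wedge, using dx_i ∧ dx_j = -dx_j ∧ dx_i and dx_i ∧ dx_i = 0. For each pair (i, j) with i < j, the coefficient of dx_i ∧ dx_j in alpha ∧ beta is (alpha_i * beta_j - alpha_j * beta_i). Collecting: alpha ∧ beta = (-3*y) dx ∧ dy.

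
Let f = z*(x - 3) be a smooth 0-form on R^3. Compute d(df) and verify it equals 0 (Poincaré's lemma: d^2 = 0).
d(df) = 0

Step 1: df = sum_i (∂f/∂x_i) dx_i = (z) dx + (0) dy + (x - 3) dz.
Step 2: Apply d again. Using the 1-form formula, the coefficient of dx ∧ dy in d(df) is ∂^2 f/∂x ∂y - ∂^2 f/∂y ∂x = (0) - (0) = 0 (equality of mixed partials for smooth f).
Similarly for dx ∧ dz and dy ∧ dz — all coefficients vanish. So d(df) = 0.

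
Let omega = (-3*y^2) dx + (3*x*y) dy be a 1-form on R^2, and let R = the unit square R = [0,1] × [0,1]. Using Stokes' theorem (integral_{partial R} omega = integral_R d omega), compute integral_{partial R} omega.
integral_(partial R) omega = 9/2

Stokes: integral_partial_R omega = integral_R d omega with d omega = (∂Q/∂x - ∂P/∂y) dx ∧ dy.
  ∂Q/∂x = 3*y
  ∂P/∂y = -6*y
  integrand = ∂Q/∂x - ∂P/∂y = 9*y.
Integrating over R: integral_0^1 integral_0^1 (9*y) dx dy = 9/2.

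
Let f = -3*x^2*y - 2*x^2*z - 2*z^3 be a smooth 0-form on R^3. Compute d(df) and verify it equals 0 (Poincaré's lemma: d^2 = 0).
d(df) = 0

Step 1: df = sum_i (∂f/∂x_i) dx_i = (2*x*(-3*y - 2*z)) dx + (-3*x^2) dy + (-2*x^2 - 6*z^2) dz.
Step 2: Apply d again. Using the 1-form formula, the coefficient of dx ∧ dy in d(df) is ∂^2 f/∂x ∂y - ∂^2 f/∂y ∂x = (-6*x) - (-6*x) = 0 (equality of mixed partials for smooth f).
Similarly for dx ∧ dz and dy ∧ dz — all coefficients vanish. So d(df) = 0.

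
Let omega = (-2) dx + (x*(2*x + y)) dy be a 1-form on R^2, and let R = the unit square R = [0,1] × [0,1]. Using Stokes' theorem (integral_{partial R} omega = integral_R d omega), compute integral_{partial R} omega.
integral_(partial R) omega = 5/2

Stokes: integral_partial_R omega = integral_R d omega with d omega = (∂Q/∂x - ∂P/∂y) dx ∧ dy.
  ∂Q/∂x = 4*x + y
  ∂P/∂y = 0
  integrand = ∂Q/∂x - ∂P/∂y = 4*x + y.
Integrating over R: integral_0^1 integral_0^1 (4*x + y) dx dy = 5/2.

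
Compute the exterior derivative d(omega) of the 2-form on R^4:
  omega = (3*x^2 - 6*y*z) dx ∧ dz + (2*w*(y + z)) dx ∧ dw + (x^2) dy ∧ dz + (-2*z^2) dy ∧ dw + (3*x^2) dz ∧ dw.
d(omega) = (2*x + 6*z) dx ∧ dy ∧ dz + (-2*w) dx ∧ dy ∧ dw + (-2*w + 6*x) dx ∧ dz ∧ dw + (4*z) dy ∧ dz ∧ dw

For a 2-form omega = sum_{i<j} g_{ij} dx_i ∧ dx_j, the exterior derivative is
  d(omega) = sum_{i<j} d(g_{ij}) ∧ dx_i ∧ dx_j = sum_{i<j, k} (∂g_{ij}/∂x_k) dx_k ∧ dx_i ∧ dx_j.
Expand each term, using dx_k ∧ dx_i ∧ dx_j = sgn(permutation) dx_{(a)} ∧ dx_{(b)} ∧ dx_{(c)} with (a < b < c) sorted:
  d(3*x^2 - 6*y*z) includes (∂/∂y)(3*x^2 - 6*y*z) dy = (-6*z) dy, which multiplied by dx ∧ dz gives (6*z) dx ∧ dy ∧ dz
  d(2*w*(y + z)) includes (∂/∂y)(2*w*(y + z)) dy = (2*w) dy, which multiplied by dx ∧ dw gives (-2*w) dx ∧ dy ∧ dw
  d(2*w*(y + z)) includes (∂/∂z)(2*w*(y + z)) dz = (2*w) dz, which multiplied by dx ∧ dw gives (-2*w) dx ∧ dz ∧ dw
  d(x^2) includes (∂/∂x)(x^2) dx = (2*x) dx, which multiplied by dy ∧ dz gives (2*x) dx ∧ dy ∧ dz
  d(-2*z^2) includes (∂/∂z)(-2*z^2) dz = (-4*z) dz, which multiplied by dy ∧ dw gives (4*z) dy ∧ dz ∧ dw
  d(3*x^2) includes (∂/∂x)(3*x^2) dx = (6*x) dx, which multiplied by dz ∧ dw gives (6*x) dx ∧ dz ∧ dw
Collecting like 3-forms: d(omega) = (2*x + 6*z) dx ∧ dy ∧ dz + (-2*w) dx ∧ dy ∧ dw + (-2*w + 6*x) dx ∧ dz ∧ dw + (4*z) dy ∧ dz ∧ dw.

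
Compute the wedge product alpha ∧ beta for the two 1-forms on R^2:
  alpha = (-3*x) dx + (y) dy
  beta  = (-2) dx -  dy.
alpha ∧ beta = (3*x + 2*y) dx ∧ dy

Distribute the wedge, using dx_i ∧ dx_j = -dx_j ∧ dx_i and dx_i ∧ dx_i = 0. For each pair (i, j) with i < j, the coefficient of dx_i ∧ dx_j in alpha ∧ beta is (alpha_i * beta_j - alpha_j * beta_i). Collecting: alpha ∧ beta = (3*x + 2*y) dx ∧ dy.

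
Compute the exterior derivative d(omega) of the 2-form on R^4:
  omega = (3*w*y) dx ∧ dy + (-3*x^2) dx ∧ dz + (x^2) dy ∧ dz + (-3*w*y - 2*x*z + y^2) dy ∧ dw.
d(omega) = (3*y - 2*z) dx ∧ dy ∧ dw + (2*x) dx ∧ dy ∧ dz + (2*x) dy ∧ dz ∧ dw

For a 2-form omega = sum_{i<j} g_{ij} dx_i ∧ dx_j, the exterior derivative is
  d(omega) = sum_{i<j} d(g_{ij}) ∧ dx_i ∧ dx_j = sum_{i<j, k} (∂g_{ij}/∂x_k) dx_k ∧ dx_i ∧ dx_j.
Expand each term, using dx_k ∧ dx_i ∧ dx_j = sgn(permutation) dx_{(a)} ∧ dx_{(b)} ∧ dx_{(c)} with (a < b < c) sorted:
  d(3*w*y) includes (∂/∂w)(3*w*y) dw = (3*y) dw, which multiplied by dx ∧ dy gives (3*y) dx ∧ dy ∧ dw
  d(x^2) includes (∂/∂x)(x^2) dx = (2*x) dx, which multiplied by dy ∧ dz gives (2*x) dx ∧ dy ∧ dz
  d(-3*w*y - 2*x*z + y^2) includes (∂/∂x)(-3*w*y - 2*x*z + y^2) dx = (-2*z) dx, which multiplied by dy ∧ dw gives (-2*z) dx ∧ dy ∧ dw
  d(-3*w*y - 2*x*z + y^2) includes (∂/∂z)(-3*w*y - 2*x*z + y^2) dz = (-2*x) dz, which multiplied by dy ∧ dw gives (2*x) dy ∧ dz ∧ dw
Collecting like 3-forms: d(omega) = (3*y - 2*z) dx ∧ dy ∧ dw + (2*x) dx ∧ dy ∧ dz + (2*x) dy ∧ dz ∧ dw.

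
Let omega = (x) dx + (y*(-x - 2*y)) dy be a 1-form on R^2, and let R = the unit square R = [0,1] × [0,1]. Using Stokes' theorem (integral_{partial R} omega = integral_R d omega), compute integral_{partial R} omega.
integral_(partial R) omega = -1/2

Stokes: integral_partial_R omega = integral_R d omega with d omega = (∂Q/∂x - ∂P/∂y) dx ∧ dy.
  ∂Q/∂x = -y
  ∂P/∂y = 0
  integrand = ∂Q/∂x - ∂P/∂y = -y.
Integrating over R: integral_0^1 integral_0^1 (-y) dx dy = -1/2.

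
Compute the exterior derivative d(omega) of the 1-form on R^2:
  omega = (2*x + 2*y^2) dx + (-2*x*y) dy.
d(omega) = (-6*y) dx ∧ dy

For a 1-form omega = sum_i f_i dx_i, the exterior derivative is
  d(omega) = sum_{i < j} (∂f_j/∂x_i - ∂f_i/∂x_j) dx_i ∧ dx_j.
  coefficient of dx ∧ dy: ∂f_2/∂x - ∂f_1/∂y = ∂(-2*x*y)/∂x - ∂(2*x + 2*y^2)/∂y = -6*y
Assembling: d(omega) = (-6*y) dx ∧ dy.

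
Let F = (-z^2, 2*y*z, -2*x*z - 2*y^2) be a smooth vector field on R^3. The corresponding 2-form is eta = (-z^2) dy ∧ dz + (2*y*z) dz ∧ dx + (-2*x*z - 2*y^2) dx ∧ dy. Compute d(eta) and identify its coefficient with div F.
d(eta) = (-2*x + 2*z) dx ∧ dy ∧ dz; div F = -2*x + 2*z

For a 2-form in R^3 of the form above, applying d gives a 3-form with coefficient ∂P/∂x + ∂Q/∂y + ∂R/∂z:
  ∂P/∂x = 0
  ∂Q/∂y = 2*z
  ∂R/∂z = -2*x
Sum = -2*x + 2*z, which is exactly div F.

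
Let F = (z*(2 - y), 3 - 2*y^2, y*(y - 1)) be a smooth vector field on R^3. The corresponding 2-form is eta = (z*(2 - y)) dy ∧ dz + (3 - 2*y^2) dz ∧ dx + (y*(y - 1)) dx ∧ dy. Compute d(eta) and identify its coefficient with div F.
d(eta) = (-4*y) dx ∧ dy ∧ dz; div F = -4*y

For a 2-form in R^3 of the form above, applying d gives a 3-form with coefficient ∂P/∂x + ∂Q/∂y + ∂R/∂z:
  ∂P/∂x = 0
  ∂Q/∂y = -4*y
  ∂R/∂z = 0
Sum = -4*y, which is exactly div F.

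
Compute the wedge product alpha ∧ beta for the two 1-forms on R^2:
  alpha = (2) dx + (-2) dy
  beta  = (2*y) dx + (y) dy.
alpha ∧ beta = (6*y) dx ∧ dy

Distribute the wedge, using dx_i ∧ dx_j = -dx_j ∧ dx_i and dx_i ∧ dx_i = 0. For each pair (i, j) with i < j, the coefficient of dx_i ∧ dx_j in alpha ∧ beta is (alpha_i * beta_j - alpha_j * beta_i). Collecting: alpha ∧ beta = (6*y) dx ∧ dy.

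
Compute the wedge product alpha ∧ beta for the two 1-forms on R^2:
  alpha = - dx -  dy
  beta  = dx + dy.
alpha ∧ beta = 0

Distribute the wedge, using dx_i ∧ dx_j = -dx_j ∧ dx_i and dx_i ∧ dx_i = 0. For each pair (i, j) with i < j, the coefficient of dx_i ∧ dx_j in alpha ∧ beta is (alpha_i * beta_j - alpha_j * beta_i). Collecting: alpha ∧ beta = 0.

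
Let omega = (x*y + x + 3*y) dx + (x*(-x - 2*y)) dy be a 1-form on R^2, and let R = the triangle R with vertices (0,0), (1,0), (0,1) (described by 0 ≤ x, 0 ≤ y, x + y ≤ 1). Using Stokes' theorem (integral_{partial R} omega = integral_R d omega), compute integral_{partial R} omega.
integral_(partial R) omega = -7/3

Stokes: integral_partial_R omega = integral_R d omega with d omega = (∂Q/∂x - ∂P/∂y) dx ∧ dy.
  ∂Q/∂x = -2*x - 2*y
  ∂P/∂y = x + 3
  integrand = ∂Q/∂x - ∂P/∂y = -3*x - 2*y - 3.
Integrating over R: integral_0^1 integral_0^{1-x} (-3*x - 2*y - 3) dy dx = -7/3.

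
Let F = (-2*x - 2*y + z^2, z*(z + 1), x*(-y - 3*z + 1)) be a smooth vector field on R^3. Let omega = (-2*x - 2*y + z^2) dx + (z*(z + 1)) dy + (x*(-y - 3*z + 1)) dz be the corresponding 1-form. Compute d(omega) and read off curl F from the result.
d(omega) = (-x - 2*z - 1) dy ∧ dz + (y + 5*z - 1) dz ∧ dx + (2) dx ∧ dy; curl F = (-x - 2*z - 1, y + 5*z - 1, 2)

d omega = sum_{i<j} (∂f_j/∂x_i - ∂f_i/∂x_j) dx_i ∧ dx_j. Under the identification (dy ∧ dz, dz ∧ dx, dx ∧ dy) ↔ (e_x, e_y, e_z), the coefficients are exactly the components of curl F. Compute:
  ∂R/∂y - ∂Q/∂z = (-x) - (2*z + 1) = -x - 2*z - 1
  ∂P/∂z - ∂R/∂x = (2*z) - (-y - 3*z + 1) = y + 5*z - 1
  ∂Q/∂x - ∂P/∂y = (0) - (-2) = 2.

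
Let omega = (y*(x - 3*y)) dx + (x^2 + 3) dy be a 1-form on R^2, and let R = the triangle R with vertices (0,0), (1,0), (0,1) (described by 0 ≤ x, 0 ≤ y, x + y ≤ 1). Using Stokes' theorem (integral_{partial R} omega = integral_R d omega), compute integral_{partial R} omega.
integral_(partial R) omega = 7/6

Stokes: integral_partial_R omega = integral_R d omega with d omega = (∂Q/∂x - ∂P/∂y) dx ∧ dy.
  ∂Q/∂x = 2*x
  ∂P/∂y = x - 6*y
  integrand = ∂Q/∂x - ∂P/∂y = x + 6*y.
Integrating over R: integral_0^1 integral_0^{1-x} (x + 6*y) dy dx = 7/6.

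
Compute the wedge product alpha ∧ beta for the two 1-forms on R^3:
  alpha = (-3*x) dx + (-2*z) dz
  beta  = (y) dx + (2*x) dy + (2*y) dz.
alpha ∧ beta = (-6*x^2) dx ∧ dy + (2*y*(-3*x + z)) dx ∧ dz + (4*x*z) dy ∧ dz

Distribute the wedge, using dx_i ∧ dx_j = -dx_j ∧ dx_i and dx_i ∧ dx_i = 0. For each pair (i, j) with i < j, the coefficient of dx_i ∧ dx_j in alpha ∧ beta is (alpha_i * beta_j - alpha_j * beta_i). Collecting: alpha ∧ beta = (-6*x^2) dx ∧ dy + (2*y*(-3*x + z)) dx ∧ dz + (4*x*z) dy ∧ dz.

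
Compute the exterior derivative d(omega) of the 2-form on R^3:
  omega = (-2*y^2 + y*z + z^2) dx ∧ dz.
d(omega) = (4*y - z) dx ∧ dy ∧ dz

For a 2-form omega = sum_{i<j} g_{ij} dx_i ∧ dx_j, the exterior derivative is
  d(omega) = sum_{i<j} d(g_{ij}) ∧ dx_i ∧ dx_j = sum_{i<j, k} (∂g_{ij}/∂x_k) dx_k ∧ dx_i ∧ dx_j.
Expand each term, using dx_k ∧ dx_i ∧ dx_j = sgn(permutation) dx_{(a)} ∧ dx_{(b)} ∧ dx_{(c)} with (a < b < c) sorted:
  d(-2*y^2 + y*z + z^2) includes (∂/∂y)(-2*y^2 + y*z + z^2) dy = (-4*y + z) dy, which multiplied by dx ∧ dz gives (4*y - z) dx ∧ dy ∧ dz
Collecting like 3-forms: d(omega) = (4*y - z) dx ∧ dy ∧ dz.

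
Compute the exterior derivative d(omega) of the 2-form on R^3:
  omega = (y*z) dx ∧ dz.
d(omega) = (-z) dx ∧ dy ∧ dz

For a 2-form omega = sum_{i<j} g_{ij} dx_i ∧ dx_j, the exterior derivative is
  d(omega) = sum_{i<j} d(g_{ij}) ∧ dx_i ∧ dx_j = sum_{i<j, k} (∂g_{ij}/∂x_k) dx_k ∧ dx_i ∧ dx_j.
Expand each term, using dx_k ∧ dx_i ∧ dx_j = sgn(permutation) dx_{(a)} ∧ dx_{(b)} ∧ dx_{(c)} with (a < b < c) sorted:
  d(y*z) includes (∂/∂y)(y*z) dy = (z) dy, which multiplied by dx ∧ dz gives (-z) dx ∧ dy ∧ dz
Collecting like 3-forms: d(omega) = (-z) dx ∧ dy ∧ dz.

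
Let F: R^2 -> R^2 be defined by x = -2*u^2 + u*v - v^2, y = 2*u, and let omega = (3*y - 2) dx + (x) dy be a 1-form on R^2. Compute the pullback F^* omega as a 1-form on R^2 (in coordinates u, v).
F^* omega = (-28*u^2 + 8*u*v + 8*u - 2*v^2 - 2*v) du + (6*u^2 - 12*u*v - 2*u + 4*v) dv

Using F^*(f dg) = (f ∘ F) d(g ∘ F), substitute each coordinate x_i by F_i(u, v) in f_i, and replace dx_i by d F_i = (∂F_i/∂u) du + (∂F_i/∂v) dv.
  For the x component: f_1(F) = 6*u - 2; d F_1 = (-4*u + v) du + (u - 2*v) dv
  For the y component: f_2(F) = -2*u^2 + u*v - v^2; d F_2 = (2) du + (0) dv
Combining and collecting du, dv coefficients:
  coeff of du: -28*u^2 + 8*u*v + 8*u - 2*v^2 - 2*v
  coeff of dv: 6*u^2 - 12*u*v - 2*u + 4*v
F^* omega = (-28*u^2 + 8*u*v + 8*u - 2*v^2 - 2*v) du + (6*u^2 - 12*u*v - 2*u + 4*v) dv.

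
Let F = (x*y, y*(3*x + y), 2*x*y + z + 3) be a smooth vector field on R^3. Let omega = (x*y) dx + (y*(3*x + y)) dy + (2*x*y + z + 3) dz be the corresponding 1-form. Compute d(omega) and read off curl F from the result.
d(omega) = (2*x) dy ∧ dz + (-2*y) dz ∧ dx + (-x + 3*y) dx ∧ dy; curl F = (2*x, -2*y, -x + 3*y)

d omega = sum_{i<j} (∂f_j/∂x_i - ∂f_i/∂x_j) dx_i ∧ dx_j. Under the identification (dy ∧ dz, dz ∧ dx, dx ∧ dy) ↔ (e_x, e_y, e_z), the coefficients are exactly the components of curl F. Compute:
  ∂R/∂y - ∂Q/∂z = (2*x) - (0) = 2*x
  ∂P/∂z - ∂R/∂x = (0) - (2*y) = -2*y
  ∂Q/∂x - ∂P/∂y = (3*y) - (x) = -x + 3*y.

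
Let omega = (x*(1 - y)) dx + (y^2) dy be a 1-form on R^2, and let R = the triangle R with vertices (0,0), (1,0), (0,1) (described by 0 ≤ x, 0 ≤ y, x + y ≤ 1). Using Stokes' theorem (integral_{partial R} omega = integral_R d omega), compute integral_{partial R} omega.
integral_(partial R) omega = 1/6

Stokes: integral_partial_R omega = integral_R d omega with d omega = (∂Q/∂x - ∂P/∂y) dx ∧ dy.
  ∂Q/∂x = 0
  ∂P/∂y = -x
  integrand = ∂Q/∂x - ∂P/∂y = x.
Integrating over R: integral_0^1 integral_0^{1-x} (x) dy dx = 1/6.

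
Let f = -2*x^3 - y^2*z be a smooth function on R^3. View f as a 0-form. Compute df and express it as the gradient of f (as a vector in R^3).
df = (-6*x^2) dx + (-2*y*z) dy + (-y^2) dz; grad f = (-6*x^2, -2*y*z, -y^2)

For a 0-form f, d f = (∂f/∂x) dx + (∂f/∂y) dy + (∂f/∂z) dz. The components of the vector representation are exactly the entries of grad f in Cartesian coordinates:
  ∂f/∂x = -6*x^2
  ∂f/∂y = -2*y*z
  ∂f/∂z = -y^2.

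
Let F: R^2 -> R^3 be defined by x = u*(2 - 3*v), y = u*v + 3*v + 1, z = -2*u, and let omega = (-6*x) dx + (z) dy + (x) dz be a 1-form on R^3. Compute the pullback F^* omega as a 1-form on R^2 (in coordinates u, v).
F^* omega = (2*u*(-27*v^2 + 38*v - 14)) du + (2*u*(-27*u*v + 17*u - 3)) dv

Using F^*(f dg) = (f ∘ F) d(g ∘ F), substitute each coordinate x_i by F_i(u, v) in f_i, and replace dx_i by d F_i = (∂F_i/∂u) du + (∂F_i/∂v) dv.
  For the x component: f_1(F) = 6*u*(3*v - 2); d F_1 = (2 - 3*v) du + (-3*u) dv
  For the y component: f_2(F) = -2*u; d F_2 = (v) du + (u + 3) dv
  For the z component: f_3(F) = u*(2 - 3*v); d F_3 = (-2) du + (0) dv
Combining and collecting du, dv coefficients:
  coeff of du: 2*u*(-27*v^2 + 38*v - 14)
  coeff of dv: 2*u*(-27*u*v + 17*u - 3)
F^* omega = (2*u*(-27*v^2 + 38*v - 14)) du + (2*u*(-27*u*v + 17*u - 3)) dv.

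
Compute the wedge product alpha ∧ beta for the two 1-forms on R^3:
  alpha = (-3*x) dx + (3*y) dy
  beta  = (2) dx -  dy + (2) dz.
alpha ∧ beta = (3*x - 6*y) dx ∧ dy + (-6*x) dx ∧ dz + (6*y) dy ∧ dz

Distribute the wedge, using dx_i ∧ dx_j = -dx_j ∧ dx_i and dx_i ∧ dx_i = 0. For each pair (i, j) with i < j, the coefficient of dx_i ∧ dx_j in alpha ∧ beta is (alpha_i * beta_j - alpha_j * beta_i). Collecting: alpha ∧ beta = (3*x - 6*y) dx ∧ dy + (-6*x) dx ∧ dz + (6*y) dy ∧ dz.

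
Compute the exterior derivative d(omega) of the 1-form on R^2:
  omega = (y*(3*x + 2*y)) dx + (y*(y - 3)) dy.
d(omega) = (-3*x - 4*y) dx ∧ dy

For a 1-form omega = sum_i f_i dx_i, the exterior derivative is
  d(omega) = sum_{i < j} (∂f_j/∂x_i - ∂f_i/∂x_j) dx_i ∧ dx_j.
  coefficient of dx ∧ dy: ∂f_2/∂x - ∂f_1/∂y = ∂(y*(y - 3))/∂x - ∂(y*(3*x + 2*y))/∂y = -3*x - 4*y
Assembling: d(omega) = (-3*x - 4*y) dx ∧ dy.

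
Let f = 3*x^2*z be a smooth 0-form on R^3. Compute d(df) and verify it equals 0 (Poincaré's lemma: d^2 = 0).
d(df) = 0

Step 1: df = sum_i (∂f/∂x_i) dx_i = (6*x*z) dx + (0) dy + (3*x^2) dz.
Step 2: Apply d again. Using the 1-form formula, the coefficient of dx ∧ dy in d(df) is ∂^2 f/∂x ∂y - ∂^2 f/∂y ∂x = (0) - (0) = 0 (equality of mixed partials for smooth f).
Similarly for dx ∧ dz and dy ∧ dz — all coefficients vanish. So d(df) = 0.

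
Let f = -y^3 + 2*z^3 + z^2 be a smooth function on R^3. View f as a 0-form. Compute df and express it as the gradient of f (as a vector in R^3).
df = (0) dx + (-3*y^2) dy + (2*z*(3*z + 1)) dz; grad f = (0, -3*y^2, 2*z*(3*z + 1))

For a 0-form f, d f = (∂f/∂x) dx + (∂f/∂y) dy + (∂f/∂z) dz. The components of the vector representation are exactly the entries of grad f in Cartesian coordinates:
  ∂f/∂x = 0
  ∂f/∂y = -3*y^2
  ∂f/∂z = 2*z*(3*z + 1).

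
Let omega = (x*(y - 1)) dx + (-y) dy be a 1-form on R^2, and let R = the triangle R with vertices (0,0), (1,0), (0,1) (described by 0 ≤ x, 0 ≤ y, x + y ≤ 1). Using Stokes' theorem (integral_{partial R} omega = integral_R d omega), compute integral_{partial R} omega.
integral_(partial R) omega = -1/6

Stokes: integral_partial_R omega = integral_R d omega with d omega = (∂Q/∂x - ∂P/∂y) dx ∧ dy.
  ∂Q/∂x = 0
  ∂P/∂y = x
  integrand = ∂Q/∂x - ∂P/∂y = -x.
Integrating over R: integral_0^1 integral_0^{1-x} (-x) dy dx = -1/6.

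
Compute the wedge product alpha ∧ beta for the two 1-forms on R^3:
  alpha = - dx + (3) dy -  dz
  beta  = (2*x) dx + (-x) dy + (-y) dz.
alpha ∧ beta = (-5*x) dx ∧ dy + (2*x + y) dx ∧ dz + (-x - 3*y) dy ∧ dz

Distribute the wedge, using dx_i ∧ dx_j = -dx_j ∧ dx_i and dx_i ∧ dx_i = 0. For each pair (i, j) with i < j, the coefficient of dx_i ∧ dx_j in alpha ∧ beta is (alpha_i * beta_j - alpha_j * beta_i). Collecting: alpha ∧ beta = (-5*x) dx ∧ dy + (2*x + y) dx ∧ dz + (-x - 3*y) dy ∧ dz.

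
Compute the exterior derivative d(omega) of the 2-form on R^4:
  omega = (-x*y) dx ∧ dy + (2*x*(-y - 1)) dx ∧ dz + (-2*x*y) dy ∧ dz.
d(omega) = (2*x - 2*y) dx ∧ dy ∧ dz

For a 2-form omega = sum_{i<j} g_{ij} dx_i ∧ dx_j, the exterior derivative is
  d(omega) = sum_{i<j} d(g_{ij}) ∧ dx_i ∧ dx_j = sum_{i<j, k} (∂g_{ij}/∂x_k) dx_k ∧ dx_i ∧ dx_j.
Expand each term, using dx_k ∧ dx_i ∧ dx_j = sgn(permutation) dx_{(a)} ∧ dx_{(b)} ∧ dx_{(c)} with (a < b < c) sorted:
  d(2*x*(-y - 1)) includes (∂/∂y)(2*x*(-y - 1)) dy = (-2*x) dy, which multiplied by dx ∧ dz gives (2*x) dx ∧ dy ∧ dz
  d(-2*x*y) includes (∂/∂x)(-2*x*y) dx = (-2*y) dx, which multiplied by dy ∧ dz gives (-2*y) dx ∧ dy ∧ dz
Collecting like 3-forms: d(omega) = (2*x - 2*y) dx ∧ dy ∧ dz.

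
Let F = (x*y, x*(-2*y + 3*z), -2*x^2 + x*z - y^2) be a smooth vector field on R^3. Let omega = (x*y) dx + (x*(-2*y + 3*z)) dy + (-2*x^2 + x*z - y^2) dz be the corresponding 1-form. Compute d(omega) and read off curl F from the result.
d(omega) = (-3*x - 2*y) dy ∧ dz + (4*x - z) dz ∧ dx + (-x - 2*y + 3*z) dx ∧ dy; curl F = (-3*x - 2*y, 4*x - z, -x - 2*y + 3*z)

d omega = sum_{i<j} (∂f_j/∂x_i - ∂f_i/∂x_j) dx_i ∧ dx_j. Under the identification (dy ∧ dz, dz ∧ dx, dx ∧ dy) ↔ (e_x, e_y, e_z), the coefficients are exactly the components of curl F. Compute:
  ∂R/∂y - ∂Q/∂z = (-2*y) - (3*x) = -3*x - 2*y
  ∂P/∂z - ∂R/∂x = (0) - (-4*x + z) = 4*x - z
  ∂Q/∂x - ∂P/∂y = (-2*y + 3*z) - (x) = -x - 2*y + 3*z.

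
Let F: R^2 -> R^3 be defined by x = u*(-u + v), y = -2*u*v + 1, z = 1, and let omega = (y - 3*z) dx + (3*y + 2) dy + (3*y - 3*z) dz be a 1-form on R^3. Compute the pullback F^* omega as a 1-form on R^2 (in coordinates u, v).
F^* omega = (4*u^2*v + 10*u*v^2 + 4*u - 12*v) du + (2*u*(5*u*v - 6)) dv

Using F^*(f dg) = (f ∘ F) d(g ∘ F), substitute each coordinate x_i by F_i(u, v) in f_i, and replace dx_i by d F_i = (∂F_i/∂u) du + (∂F_i/∂v) dv.
  For the x component: f_1(F) = -2*u*v - 2; d F_1 = (-2*u + v) du + (u) dv
  For the y component: f_2(F) = -6*u*v + 5; d F_2 = (-2*v) du + (-2*u) dv
  For the z component: f_3(F) = -6*u*v; d F_3 = (0) du + (0) dv
Combining and collecting du, dv coefficients:
  coeff of du: 4*u^2*v + 10*u*v^2 + 4*u - 12*v
  coeff of dv: 2*u*(5*u*v - 6)
F^* omega = (4*u^2*v + 10*u*v^2 + 4*u - 12*v) du + (2*u*(5*u*v - 6)) dv.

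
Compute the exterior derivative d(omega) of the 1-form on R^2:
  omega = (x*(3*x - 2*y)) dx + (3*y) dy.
d(omega) = (2*x) dx ∧ dy

For a 1-form omega = sum_i f_i dx_i, the exterior derivative is
  d(omega) = sum_{i < j} (∂f_j/∂x_i - ∂f_i/∂x_j) dx_i ∧ dx_j.
  coefficient of dx ∧ dy: ∂f_2/∂x - ∂f_1/∂y = ∂(3*y)/∂x - ∂(x*(3*x - 2*y))/∂y = 2*x
Assembling: d(omega) = (2*x) dx ∧ dy.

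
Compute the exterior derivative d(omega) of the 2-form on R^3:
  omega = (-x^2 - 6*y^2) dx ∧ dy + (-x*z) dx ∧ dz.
d(omega) = 0

For a 2-form omega = sum_{i<j} g_{ij} dx_i ∧ dx_j, the exterior derivative is
  d(omega) = sum_{i<j} d(g_{ij}) ∧ dx_i ∧ dx_j = sum_{i<j, k} (∂g_{ij}/∂x_k) dx_k ∧ dx_i ∧ dx_j.
Expand each term, using dx_k ∧ dx_i ∧ dx_j = sgn(permutation) dx_{(a)} ∧ dx_{(b)} ∧ dx_{(c)} with (a < b < c) sorted:

Collecting like 3-forms: d(omega) = 0.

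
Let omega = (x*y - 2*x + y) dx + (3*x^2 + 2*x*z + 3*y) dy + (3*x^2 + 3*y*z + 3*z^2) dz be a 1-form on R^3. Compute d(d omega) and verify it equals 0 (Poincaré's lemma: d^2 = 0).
d(d omega) = 0

Step 1: d omega = sum_{i<j} (∂f_j/∂x_i - ∂f_i/∂x_j) dx_i ∧ dx_j:
  coeff of dx ∧ dy: 5*x + 2*z - 1
  coeff of dx ∧ dz: 6*x
  coeff of dy ∧ dz: -2*x + 3*z
Step 2: Apply d again to each 2-form coefficient. The only possible 3-form in R^3 is dx ∧ dy ∧ dz, with coefficient
  ∂(coeff of dy∧dz)/∂x - ∂(coeff of dx∧dz)/∂y + ∂(coeff of dx∧dy)/∂z
  = ∂/∂x (-2*x + 3*z) - ∂/∂y (6*x) + ∂/∂z (5*x + 2*z - 1).
Each of these terms simplifies to sums of mixed partials that cancel in pairs. The result is 0 (by equality of mixed partials for smooth functions — Schwarz / Clairaut).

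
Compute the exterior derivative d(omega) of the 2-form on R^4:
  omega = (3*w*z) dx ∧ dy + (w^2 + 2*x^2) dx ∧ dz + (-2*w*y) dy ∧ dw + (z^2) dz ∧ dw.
d(omega) = (3*w) dx ∧ dy ∧ dz + (3*z) dx ∧ dy ∧ dw + (2*w) dx ∧ dz ∧ dw

For a 2-form omega = sum_{i<j} g_{ij} dx_i ∧ dx_j, the exterior derivative is
  d(omega) = sum_{i<j} d(g_{ij}) ∧ dx_i ∧ dx_j = sum_{i<j, k} (∂g_{ij}/∂x_k) dx_k ∧ dx_i ∧ dx_j.
Expand each term, using dx_k ∧ dx_i ∧ dx_j = sgn(permutation) dx_{(a)} ∧ dx_{(b)} ∧ dx_{(c)} with (a < b < c) sorted:
  d(3*w*z) includes (∂/∂z)(3*w*z) dz = (3*w) dz, which multiplied by dx ∧ dy gives (3*w) dx ∧ dy ∧ dz
  d(3*w*z) includes (∂/∂w)(3*w*z) dw = (3*z) dw, which multiplied by dx ∧ dy gives (3*z) dx ∧ dy ∧ dw
  d(w^2 + 2*x^2) includes (∂/∂w)(w^2 + 2*x^2) dw = (2*w) dw, which multiplied by dx ∧ dz gives (2*w) dx ∧ dz ∧ dw
Collecting like 3-forms: d(omega) = (3*w) dx ∧ dy ∧ dz + (3*z) dx ∧ dy ∧ dw + (2*w) dx ∧ dz ∧ dw.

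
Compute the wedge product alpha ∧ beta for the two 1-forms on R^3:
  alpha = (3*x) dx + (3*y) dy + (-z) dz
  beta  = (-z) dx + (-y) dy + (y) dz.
alpha ∧ beta = (3*y*(-x + z)) dx ∧ dy + (3*x*y - z^2) dx ∧ dz + (y*(3*y - z)) dy ∧ dz

Distribute the wedge, using dx_i ∧ dx_j = -dx_j ∧ dx_i and dx_i ∧ dx_i = 0. For each pair (i, j) with i < j, the coefficient of dx_i ∧ dx_j in alpha ∧ beta is (alpha_i * beta_j - alpha_j * beta_i). Collecting: alpha ∧ beta = (3*y*(-x + z)) dx ∧ dy + (3*x*y - z^2) dx ∧ dz + (y*(3*y - z)) dy ∧ dz.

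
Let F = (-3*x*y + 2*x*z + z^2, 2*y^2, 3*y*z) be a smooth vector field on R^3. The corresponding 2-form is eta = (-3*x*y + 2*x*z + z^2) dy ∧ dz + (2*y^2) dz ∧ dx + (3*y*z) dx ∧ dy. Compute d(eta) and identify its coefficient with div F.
d(eta) = (4*y + 2*z) dx ∧ dy ∧ dz; div F = 4*y + 2*z

For a 2-form in R^3 of the form above, applying d gives a 3-form with coefficient ∂P/∂x + ∂Q/∂y + ∂R/∂z:
  ∂P/∂x = -3*y + 2*z
  ∂Q/∂y = 4*y
  ∂R/∂z = 3*y
Sum = 4*y + 2*z, which is exactly div F.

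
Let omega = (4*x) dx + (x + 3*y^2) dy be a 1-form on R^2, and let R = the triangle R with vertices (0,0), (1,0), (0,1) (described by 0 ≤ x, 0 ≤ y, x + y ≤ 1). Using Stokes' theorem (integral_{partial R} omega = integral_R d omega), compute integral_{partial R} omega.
integral_(partial R) omega = 1/2

Stokes: integral_partial_R omega = integral_R d omega with d omega = (∂Q/∂x - ∂P/∂y) dx ∧ dy.
  ∂Q/∂x = 1
  ∂P/∂y = 0
  integrand = ∂Q/∂x - ∂P/∂y = 1.
Integrating over R: integral_0^1 integral_0^{1-x} (1) dy dx = 1/2.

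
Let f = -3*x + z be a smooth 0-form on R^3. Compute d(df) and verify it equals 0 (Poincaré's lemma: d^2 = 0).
d(df) = 0

Step 1: df = sum_i (∂f/∂x_i) dx_i = (-3) dx + (0) dy + (1) dz.
Step 2: Apply d again. Using the 1-form formula, the coefficient of dx ∧ dy in d(df) is ∂^2 f/∂x ∂y - ∂^2 f/∂y ∂x = (0) - (0) = 0 (equality of mixed partials for smooth f).
Similarly for dx ∧ dz and dy ∧ dz — all coefficients vanish. So d(df) = 0.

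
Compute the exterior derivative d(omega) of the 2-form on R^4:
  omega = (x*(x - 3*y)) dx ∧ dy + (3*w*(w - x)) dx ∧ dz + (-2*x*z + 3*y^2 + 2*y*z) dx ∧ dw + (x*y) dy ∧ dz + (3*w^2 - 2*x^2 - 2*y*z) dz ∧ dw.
d(omega) = (6*w - 5*x - 2*y) dx ∧ dz ∧ dw + (-6*y - 2*z) dx ∧ dy ∧ dw + (y) dx ∧ dy ∧ dz + (-2*z) dy ∧ dz ∧ dw

For a 2-form omega = sum_{i<j} g_{ij} dx_i ∧ dx_j, the exterior derivative is
  d(omega) = sum_{i<j} d(g_{ij}) ∧ dx_i ∧ dx_j = sum_{i<j, k} (∂g_{ij}/∂x_k) dx_k ∧ dx_i ∧ dx_j.
Expand each term, using dx_k ∧ dx_i ∧ dx_j = sgn(permutation) dx_{(a)} ∧ dx_{(b)} ∧ dx_{(c)} with (a < b < c) sorted:
  d(3*w*(w - x)) includes (∂/∂w)(3*w*(w - x)) dw = (6*w - 3*x) dw, which multiplied by dx ∧ dz gives (6*w - 3*x) dx ∧ dz ∧ dw
  d(-2*x*z + 3*y^2 + 2*y*z) includes (∂/∂y)(-2*x*z + 3*y^2 + 2*y*z) dy = (6*y + 2*z) dy, which multiplied by dx ∧ dw gives (-6*y - 2*z) dx ∧ dy ∧ dw
  d(-2*x*z + 3*y^2 + 2*y*z) includes (∂/∂z)(-2*x*z + 3*y^2 + 2*y*z) dz = (-2*x + 2*y) dz, which multiplied by dx ∧ dw gives (2*x - 2*y) dx ∧ dz ∧ dw
  d(x*y) includes (∂/∂x)(x*y) dx = (y) dx, which multiplied by dy ∧ dz gives (y) dx ∧ dy ∧ dz
  d(3*w^2 - 2*x^2 - 2*y*z) includes (∂/∂x)(3*w^2 - 2*x^2 - 2*y*z) dx = (-4*x) dx, which multiplied by dz ∧ dw gives (-4*x) dx ∧ dz ∧ dw
  d(3*w^2 - 2*x^2 - 2*y*z) includes (∂/∂y)(3*w^2 - 2*x^2 - 2*y*z) dy = (-2*z) dy, which multiplied by dz ∧ dw gives (-2*z) dy ∧ dz ∧ dw
Collecting like 3-forms: d(omega) = (6*w - 5*x - 2*y) dx ∧ dz ∧ dw + (-6*y - 2*z) dx ∧ dy ∧ dw + (y) dx ∧ dy ∧ dz + (-2*z) dy ∧ dz ∧ dw.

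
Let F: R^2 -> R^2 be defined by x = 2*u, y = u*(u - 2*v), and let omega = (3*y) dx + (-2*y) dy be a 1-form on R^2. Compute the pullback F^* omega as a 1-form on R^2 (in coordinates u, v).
F^* omega = (2*u*(-2*u^2 + 6*u*v + 3*u - 4*v^2 - 6*v)) du + (4*u^2*(u - 2*v)) dv

Using F^*(f dg) = (f ∘ F) d(g ∘ F), substitute each coordinate x_i by F_i(u, v) in f_i, and replace dx_i by d F_i = (∂F_i/∂u) du + (∂F_i/∂v) dv.
  For the x component: f_1(F) = 3*u*(u - 2*v); d F_1 = (2) du + (0) dv
  For the y component: f_2(F) = 2*u*(-u + 2*v); d F_2 = (2*u - 2*v) du + (-2*u) dv
Combining and collecting du, dv coefficients:
  coeff of du: 2*u*(-2*u^2 + 6*u*v + 3*u - 4*v^2 - 6*v)
  coeff of dv: 4*u^2*(u - 2*v)
F^* omega = (2*u*(-2*u^2 + 6*u*v + 3*u - 4*v^2 - 6*v)) du + (4*u^2*(u - 2*v)) dv.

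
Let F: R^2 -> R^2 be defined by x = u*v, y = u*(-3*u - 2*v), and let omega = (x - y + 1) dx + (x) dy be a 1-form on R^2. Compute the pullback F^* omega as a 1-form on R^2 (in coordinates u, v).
F^* omega = (v*(-3*u^2 + u*v + 1)) du + (u*(3*u^2 + u*v + 1)) dv

Using F^*(f dg) = (f ∘ F) d(g ∘ F), substitute each coordinate x_i by F_i(u, v) in f_i, and replace dx_i by d F_i = (∂F_i/∂u) du + (∂F_i/∂v) dv.
  For the x component: f_1(F) = 3*u^2 + 3*u*v + 1; d F_1 = (v) du + (u) dv
  For the y component: f_2(F) = u*v; d F_2 = (-6*u - 2*v) du + (-2*u) dv
Combining and collecting du, dv coefficients:
  coeff of du: v*(-3*u^2 + u*v + 1)
  coeff of dv: u*(3*u^2 + u*v + 1)
F^* omega = (v*(-3*u^2 + u*v + 1)) du + (u*(3*u^2 + u*v + 1)) dv.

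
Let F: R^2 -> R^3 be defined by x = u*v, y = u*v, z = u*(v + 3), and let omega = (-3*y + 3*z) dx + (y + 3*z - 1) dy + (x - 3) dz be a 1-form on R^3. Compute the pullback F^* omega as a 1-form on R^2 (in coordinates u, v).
F^* omega = (5*u*v^2 + 21*u*v - 4*v - 9) du + (u*(5*u*v + 18*u - 4)) dv

Using F^*(f dg) = (f ∘ F) d(g ∘ F), substitute each coordinate x_i by F_i(u, v) in f_i, and replace dx_i by d F_i = (∂F_i/∂u) du + (∂F_i/∂v) dv.
  For the x component: f_1(F) = 9*u; d F_1 = (v) du + (u) dv
  For the y component: f_2(F) = 4*u*v + 9*u - 1; d F_2 = (v) du + (u) dv
  For the z component: f_3(F) = u*v - 3; d F_3 = (v + 3) du + (u) dv
Combining and collecting du, dv coefficients:
  coeff of du: 5*u*v^2 + 21*u*v - 4*v - 9
  coeff of dv: u*(5*u*v + 18*u - 4)
F^* omega = (5*u*v^2 + 21*u*v - 4*v - 9) du + (u*(5*u*v + 18*u - 4)) dv.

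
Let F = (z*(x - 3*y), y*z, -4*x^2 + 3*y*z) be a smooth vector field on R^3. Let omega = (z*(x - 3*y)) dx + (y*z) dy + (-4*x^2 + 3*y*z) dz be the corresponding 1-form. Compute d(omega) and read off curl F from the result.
d(omega) = (-y + 3*z) dy ∧ dz + (9*x - 3*y) dz ∧ dx + (3*z) dx ∧ dy; curl F = (-y + 3*z, 9*x - 3*y, 3*z)

d omega = sum_{i<j} (∂f_j/∂x_i - ∂f_i/∂x_j) dx_i ∧ dx_j. Under the identification (dy ∧ dz, dz ∧ dx, dx ∧ dy) ↔ (e_x, e_y, e_z), the coefficients are exactly the components of curl F. Compute:
  ∂R/∂y - ∂Q/∂z = (3*z) - (y) = -y + 3*z
  ∂P/∂z - ∂R/∂x = (x - 3*y) - (-8*x) = 9*x - 3*y
  ∂Q/∂x - ∂P/∂y = (0) - (-3*z) = 3*z.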